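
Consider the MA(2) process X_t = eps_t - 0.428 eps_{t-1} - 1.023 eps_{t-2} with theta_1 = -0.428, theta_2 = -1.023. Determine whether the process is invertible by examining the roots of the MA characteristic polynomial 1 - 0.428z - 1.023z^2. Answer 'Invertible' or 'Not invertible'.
\text{Not invertible}

The MA(q) characteristic polynomial is P(z) = 1 - 0.428z - 1.023z^2.
Invertibility requires all roots to lie outside the unit circle, i.e. |z| > 1 for every root.
Set 1 + (-0.428) z + (-1.023) z^2 = 0, i.e. a z^2 + b z + c = 0 with a = -1.023, b = -0.428, c = 1.
Discriminant D = b^2 - 4ac = (-0.428)^2 - 4*(-1.023)*1 = 0.183184 - (-4.092) = 4.275184.
D >= 0, so the roots are real: z = (-b +/- sqrt(D)) / (2a) = (0.428 +/- 2.067652) / (-2.046).
  z_1 = (0.428 + 2.067652) / (-2.046) = -1.2198,   |z_1| = 1.2198.
  z_2 = (0.428 - 2.067652) / (-2.046) = 0.8014,   |z_2| = 0.8014.
Moduli of all roots: 1.2198, 0.8014.
All moduli strictly greater than 1? No.
Verdict: Not invertible.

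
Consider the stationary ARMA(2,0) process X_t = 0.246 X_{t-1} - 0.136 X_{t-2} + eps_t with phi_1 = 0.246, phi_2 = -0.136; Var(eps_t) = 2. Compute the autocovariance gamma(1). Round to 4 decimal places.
\gamma(1) = 0.4630

Multiply the model equation by X_{t-k} and take expectations. With theta_0 = psi_0 = 1 and psi_j the MA(infinity) weights, this gives
  gamma(k) - sum_i phi_i gamma(k-i) = c_k,
  c_k = sigma^2 * sum_{j=k..q} theta_j psi_{j-k}   (c_k = 0 for k > q),
using gamma(-m) = gamma(m).
Pure AR (q = 0): c_0 = sigma^2 = 2, c_k = 0 for k >= 1.
Equations for k = 0, 1, 2 (AR order 2, c_2 = 0):
  (E0) gamma(0) = phi_1 gamma(1) + phi_2 gamma(2) + c_0
  (E1) gamma(1) = phi_1 gamma(0) + phi_2 gamma(1) + c_1
  (E2) gamma(2) = phi_1 gamma(1) + phi_2 gamma(0)
From (E1): gamma(1) = A gamma(0) + B with
  A = phi_1 / (1 - phi_2) = 0.246 / 1.136 = 0.216549,   B = c_1 / (1 - phi_2) = 0 / 1.136 = 0.
Insert (E2) into (E0): gamma(0) (1 - phi_2^2) = phi_1 (1 + phi_2) gamma(1) + c_0.
  phi_1 (1 + phi_2) = (0.246)(0.864) = 0.212544,   1 - phi_2^2 = 0.981504.
Replace gamma(1) by A gamma(0) + B and collect gamma(0):
  gamma(0) [0.981504 - (0.212544)(0.216549)] = c_0 = 2
  gamma(0) * 0.935478 = 2
  gamma(0) = 2 / 0.935478 = 2.137945.
  gamma(1) = A gamma(0) = (0.216549)(2.137945) = 0.46297.
Therefore gamma(1) = 0.4630 (to 4 decimal places).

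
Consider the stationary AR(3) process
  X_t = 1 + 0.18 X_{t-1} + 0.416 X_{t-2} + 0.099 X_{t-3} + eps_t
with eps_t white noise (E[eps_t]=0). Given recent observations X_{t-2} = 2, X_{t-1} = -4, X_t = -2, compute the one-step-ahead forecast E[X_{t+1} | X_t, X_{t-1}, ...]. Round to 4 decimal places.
E[X_{t+1} \mid \mathcal F_t] = -0.8260

For an AR(p) model X_t = c + sum_i phi_i X_{t-i} + eps_t, the
one-step-ahead conditional mean is
  E[X_{t+1} | X_t, ...] = c + sum_i phi_i X_{t+1-i}.
Substitute known values:
  E[X_{t+1} | ...] = 1 + (0.18) * (-2) + (0.416) * (-4) + (0.099) * (2)
                   = -0.8260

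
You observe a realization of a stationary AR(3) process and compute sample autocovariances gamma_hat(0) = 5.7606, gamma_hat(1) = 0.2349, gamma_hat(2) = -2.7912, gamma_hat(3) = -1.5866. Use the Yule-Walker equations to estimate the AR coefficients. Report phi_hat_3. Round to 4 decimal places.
\hat\phi_{3} = -0.2970

The Yule-Walker equations for an AR(p) process read, in matrix form,
  Gamma_p phi = r_p,   with   (Gamma_p)_{ij} = gamma(|i - j|),
                       (r_p)_i = gamma(i),   i,j = 1..p.
Substitute the sample gammas (Toeplitz matrix and right-hand side of size 3):
  Gamma_p = [[5.7606, 0.2349, -2.7912], [0.2349, 5.7606, 0.2349], [-2.7912, 0.2349, 5.7606]]
  r_p     = [0.2349, -2.7912, -1.5866]
Written out (R1..R3):
  (R1) 5.7606 phi_1 + 0.2349 phi_2 - 2.7912 phi_3 = 0.2349
  (R2) 0.2349 phi_1 + 5.7606 phi_2 + 0.2349 phi_3 = -2.7912
  (R3) -2.7912 phi_1 + 0.2349 phi_2 + 5.7606 phi_3 = -1.5866
Gaussian elimination:
  R2 <- R2 - (0.2349/5.7606) R1 = R2 - (0.040777) R1:  5.751021 phi_2 + 0.348717 phi_3 = -2.800779
  R3 <- R3 - (-2.7912/5.7606) R1 = R3 - (-0.484533) R1:  0.348717 phi_2 + 4.408172 phi_3 = -1.472783
  R3 <- R3 - (0.348717/5.751021) R2 = R3 - (0.060636) R2:  4.387027 phi_3 = -1.302956
Back-substitution:
  phi_hat_3 = -1.302956 / 4.387027 = -0.297002
  phi_hat_2 = (-2.800779 - (0.348717)(-0.297002)) / 5.751021 = -0.468996
  phi_hat_1 = (0.2349 - (0.2349)(-0.468996) - (-2.7912)(-0.297002)) / 5.7606 = -0.084006
So phi_hat = [-0.0840, -0.4690, -0.2970].
Therefore phi_hat_3 = -0.2970.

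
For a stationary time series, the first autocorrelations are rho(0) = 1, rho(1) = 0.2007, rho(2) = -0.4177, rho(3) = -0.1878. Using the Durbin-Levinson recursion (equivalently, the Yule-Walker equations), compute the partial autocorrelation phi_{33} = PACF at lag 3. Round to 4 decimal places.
\phi_{33} = 0.0429

The PACF at lag k is phi_{kk}, the last component of the solution
to the Yule-Walker system G_k phi = r_k where
  (G_k)_{ij} = rho(|i - j|), (r_k)_i = rho(i), i,j = 1..k.
Equivalently, Durbin-Levinson gives phi_{kk} iteratively:
  phi_{11} = rho(1)
  phi_{kk} = [rho(k) - sum_{j=1..k-1} phi_{k-1,j} rho(k-j)]
            / [1 - sum_{j=1..k-1} phi_{k-1,j} rho(j)],
  phi_{k,j} = phi_{k-1,j} - phi_{kk} phi_{k-1,k-j},  j = 1..k-1.
Step k = 1:
  phi_11 = rho(1) = 0.2007.
Step k = 2:
  phi_22 = [rho(2) - phi_11 rho(1)] / [1 - phi_11 rho(1)] = [-0.4177 - (0.2007)(0.2007)] / [1 - (0.2007)(0.2007)]
         = -0.45798049 / 0.95971951 = -0.477202.
  Update: phi_21 = phi_11 - phi_22 phi_11 = 0.2007 - (-0.477202)(0.2007) = 0.296475.
Step k = 3:
  phi_33 = [rho(3) - phi_21 rho(2) - phi_22 rho(1)] / [1 - phi_21 rho(1) - phi_22 rho(2)]
    numerator   = -0.1878 - (0.296475)(-0.4177) - (-0.477202)(0.2007) = 0.03181194
    denominator = 1 - (0.296475)(0.2007) - (-0.477202)(-0.4177) = 0.7411701
  phi_33 = 0.03181194 / 0.7411701 = 0.0429.
Therefore phi_{33} = 0.0429.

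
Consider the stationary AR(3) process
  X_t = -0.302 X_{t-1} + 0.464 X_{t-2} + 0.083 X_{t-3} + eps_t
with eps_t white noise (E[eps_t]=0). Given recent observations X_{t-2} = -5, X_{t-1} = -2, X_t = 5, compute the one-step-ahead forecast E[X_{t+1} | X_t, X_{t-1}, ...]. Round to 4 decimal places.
E[X_{t+1} \mid \mathcal F_t] = -2.8530

For an AR(p) model X_t = c + sum_i phi_i X_{t-i} + eps_t, the
one-step-ahead conditional mean is
  E[X_{t+1} | X_t, ...] = c + sum_i phi_i X_{t+1-i}.
Substitute known values:
  E[X_{t+1} | ...] = (-0.302) * (5) + (0.464) * (-2) + (0.083) * (-5)
                   = -2.8530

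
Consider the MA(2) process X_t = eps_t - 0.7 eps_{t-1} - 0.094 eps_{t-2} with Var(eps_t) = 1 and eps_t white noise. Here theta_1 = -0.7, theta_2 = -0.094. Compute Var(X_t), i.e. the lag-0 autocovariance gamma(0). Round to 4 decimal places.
\gamma(0) = 1.4988

For an MA(q) process X_t = eps_t + sum_i theta_i eps_{t-i} with
Var(eps_t) = sigma^2, the variance is
  gamma(0) = sigma^2 * (1 + sum_i theta_i^2).
  sum_i theta_i^2 = (-0.7)^2 + (-0.094)^2 = 0.49 + 0.008836 = 0.498836.
  gamma(0) = 1 * (1 + 0.498836) = 1 * 1.498836 = 1.498836, which rounds to 1.4988.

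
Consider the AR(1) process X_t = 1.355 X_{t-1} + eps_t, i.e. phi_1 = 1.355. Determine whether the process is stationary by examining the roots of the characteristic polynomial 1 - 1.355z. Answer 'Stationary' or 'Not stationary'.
\text{Not stationary}

The AR(p) characteristic polynomial is P(z) = 1 - 1.355z.
Stationarity requires all roots to lie outside the unit circle, i.e. |z| > 1 for every root.
This is linear in z: 1 + (-1.355) z = 0  =>  z = -1/(-1.355) = 0.738007,  |z| = 0.738007.
Moduli of all roots: 0.7380.
All moduli strictly greater than 1? No.
Verdict: Not stationary.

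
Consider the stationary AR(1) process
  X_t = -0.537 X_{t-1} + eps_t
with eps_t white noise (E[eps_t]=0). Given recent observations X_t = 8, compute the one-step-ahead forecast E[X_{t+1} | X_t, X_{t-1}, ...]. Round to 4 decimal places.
E[X_{t+1} \mid \mathcal F_t] = -4.2960

For an AR(p) model X_t = c + sum_i phi_i X_{t-i} + eps_t, the
one-step-ahead conditional mean is
  E[X_{t+1} | X_t, ...] = c + sum_i phi_i X_{t+1-i}.
Substitute known values:
  E[X_{t+1} | ...] = (-0.537) * (8)
                   = -4.2960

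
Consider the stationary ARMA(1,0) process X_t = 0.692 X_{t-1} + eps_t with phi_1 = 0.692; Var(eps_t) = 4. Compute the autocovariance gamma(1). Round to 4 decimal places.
\gamma(1) = 5.3115

Multiply the model equation by X_{t-k} and take expectations. With theta_0 = psi_0 = 1 and psi_j the MA(infinity) weights, this gives
  gamma(k) - sum_i phi_i gamma(k-i) = c_k,
  c_k = sigma^2 * sum_{j=k..q} theta_j psi_{j-k}   (c_k = 0 for k > q),
using gamma(-m) = gamma(m).
Pure AR (q = 0): c_0 = sigma^2 = 4, c_k = 0 for k >= 1.
Equations for k = 0 and k = 1 (AR order 1):
  gamma(0) = phi_1 gamma(1) + c_0
  gamma(1) = phi_1 gamma(0) + c_1
Substituting the second into the first: gamma(0) (1 - phi_1^2) = c_0 + phi_1 c_1, so
  gamma(0) = c_0 / (1 - phi_1^2) = 4 / (1 - (0.692)^2) = 4 / 0.521136 = 7.67554.
  gamma(1) = phi_1 gamma(0) = (0.692)(7.67554) = 5.311473.
Therefore gamma(1) = 5.3115 (to 4 decimal places).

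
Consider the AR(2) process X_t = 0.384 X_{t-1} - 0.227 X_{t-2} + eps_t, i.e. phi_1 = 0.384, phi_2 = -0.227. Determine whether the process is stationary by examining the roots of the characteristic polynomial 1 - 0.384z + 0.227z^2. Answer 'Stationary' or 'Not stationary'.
\text{Stationary}

The AR(p) characteristic polynomial is P(z) = 1 - 0.384z + 0.227z^2.
Stationarity requires all roots to lie outside the unit circle, i.e. |z| > 1 for every root.
Set 1 + (-0.384) z + (0.227) z^2 = 0, i.e. a z^2 + b z + c = 0 with a = 0.227, b = -0.384, c = 1.
Discriminant D = b^2 - 4ac = (-0.384)^2 - 4*(0.227)*1 = 0.147456 - (0.908) = -0.760544.
D < 0, so the roots are the complex-conjugate pair z = (-b +/- i sqrt(-D)) / (2a) = 0.8458 +/- 1.9209i.
For a conjugate pair |z|^2 = z * conj(z) = (product of roots) = c/a = 1/(0.227) = 4.405286, so |z| = sqrt(4.405286) = 2.0989 for both roots.
Moduli of all roots: 2.0989, 2.0989.
All moduli strictly greater than 1? Yes.
Verdict: Stationary.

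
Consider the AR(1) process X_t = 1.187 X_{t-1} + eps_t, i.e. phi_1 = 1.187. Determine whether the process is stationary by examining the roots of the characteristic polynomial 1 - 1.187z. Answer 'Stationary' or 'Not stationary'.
\text{Not stationary}

The AR(p) characteristic polynomial is P(z) = 1 - 1.187z.
Stationarity requires all roots to lie outside the unit circle, i.e. |z| > 1 for every root.
This is linear in z: 1 + (-1.187) z = 0  =>  z = -1/(-1.187) = 0.84246,  |z| = 0.84246.
Moduli of all roots: 0.8425.
All moduli strictly greater than 1? No.
Verdict: Not stationary.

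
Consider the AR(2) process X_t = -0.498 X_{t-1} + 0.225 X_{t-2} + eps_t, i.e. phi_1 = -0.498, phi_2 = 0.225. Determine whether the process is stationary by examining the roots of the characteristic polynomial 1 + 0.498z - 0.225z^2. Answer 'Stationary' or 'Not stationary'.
\text{Stationary}

The AR(p) characteristic polynomial is P(z) = 1 + 0.498z - 0.225z^2.
Stationarity requires all roots to lie outside the unit circle, i.e. |z| > 1 for every root.
Set 1 + (0.498) z + (-0.225) z^2 = 0, i.e. a z^2 + b z + c = 0 with a = -0.225, b = 0.498, c = 1.
Discriminant D = b^2 - 4ac = (0.498)^2 - 4*(-0.225)*1 = 0.248004 - (-0.9) = 1.148004.
D >= 0, so the roots are real: z = (-b +/- sqrt(D)) / (2a) = (-0.498 +/- 1.071449) / (-0.45).
  z_1 = (-0.498 + 1.071449) / (-0.45) = -1.2743,   |z_1| = 1.2743.
  z_2 = (-0.498 - 1.071449) / (-0.45) = 3.4877,   |z_2| = 3.4877.
Moduli of all roots: 1.2743, 3.4877.
All moduli strictly greater than 1? Yes.
Verdict: Stationary.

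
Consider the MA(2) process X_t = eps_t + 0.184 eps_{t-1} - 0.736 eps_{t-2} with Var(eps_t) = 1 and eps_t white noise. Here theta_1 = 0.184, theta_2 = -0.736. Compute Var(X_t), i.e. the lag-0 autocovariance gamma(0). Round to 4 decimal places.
\gamma(0) = 1.5756

For an MA(q) process X_t = eps_t + sum_i theta_i eps_{t-i} with
Var(eps_t) = sigma^2, the variance is
  gamma(0) = sigma^2 * (1 + sum_i theta_i^2).
  sum_i theta_i^2 = (0.184)^2 + (-0.736)^2 = 0.033856 + 0.541696 = 0.575552.
  gamma(0) = 1 * (1 + 0.575552) = 1 * 1.575552 = 1.575552, which rounds to 1.5756.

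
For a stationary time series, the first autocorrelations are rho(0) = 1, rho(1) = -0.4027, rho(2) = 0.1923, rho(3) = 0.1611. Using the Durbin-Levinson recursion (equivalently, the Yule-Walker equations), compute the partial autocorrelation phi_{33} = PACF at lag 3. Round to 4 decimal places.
\phi_{33} = 0.2991

The PACF at lag k is phi_{kk}, the last component of the solution
to the Yule-Walker system G_k phi = r_k where
  (G_k)_{ij} = rho(|i - j|), (r_k)_i = rho(i), i,j = 1..k.
Equivalently, Durbin-Levinson gives phi_{kk} iteratively:
  phi_{11} = rho(1)
  phi_{kk} = [rho(k) - sum_{j=1..k-1} phi_{k-1,j} rho(k-j)]
            / [1 - sum_{j=1..k-1} phi_{k-1,j} rho(j)],
  phi_{k,j} = phi_{k-1,j} - phi_{kk} phi_{k-1,k-j},  j = 1..k-1.
Step k = 1:
  phi_11 = rho(1) = -0.4027.
Step k = 2:
  phi_22 = [rho(2) - phi_11 rho(1)] / [1 - phi_11 rho(1)] = [0.1923 - (-0.4027)(-0.4027)] / [1 - (-0.4027)(-0.4027)]
         = 0.03013271 / 0.83783271 = 0.035965.
  Update: phi_21 = phi_11 - phi_22 phi_11 = -0.4027 - (0.035965)(-0.4027) = -0.388217.
Step k = 3:
  phi_33 = [rho(3) - phi_21 rho(2) - phi_22 rho(1)] / [1 - phi_21 rho(1) - phi_22 rho(2)]
    numerator   = 0.1611 - (-0.388217)(0.1923) - (0.035965)(-0.4027) = 0.25023724
    denominator = 1 - (-0.388217)(-0.4027) - (0.035965)(0.1923) = 0.83674899
  phi_33 = 0.25023724 / 0.83674899 = 0.2991.
Therefore phi_{33} = 0.2991.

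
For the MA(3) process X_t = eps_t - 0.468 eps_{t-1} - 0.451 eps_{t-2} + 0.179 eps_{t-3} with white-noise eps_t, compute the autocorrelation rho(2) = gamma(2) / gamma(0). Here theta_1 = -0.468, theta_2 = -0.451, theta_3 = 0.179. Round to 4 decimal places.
\rho(2) = -0.3677

For an MA(q) process with theta_0 = 1, the autocovariance is
  gamma(k) = sigma^2 * sum_{i=0..q-k} theta_i * theta_{i+k},
and rho(k) = gamma(k) / gamma(0). Sigma^2 cancels.
  numerator   = (1)*(-0.451) + (-0.468)*(0.179) = -0.534772.
  denominator = (1)^2 + (-0.468)^2 + (-0.451)^2 + (0.179)^2 = 1.454466.
  rho(2) = -0.534772 / 1.454466 = -0.3677.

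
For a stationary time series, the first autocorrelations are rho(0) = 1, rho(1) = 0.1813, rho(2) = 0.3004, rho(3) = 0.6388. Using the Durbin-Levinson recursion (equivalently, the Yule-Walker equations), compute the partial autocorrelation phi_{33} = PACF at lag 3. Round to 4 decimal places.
\phi_{33} = 0.6150

The PACF at lag k is phi_{kk}, the last component of the solution
to the Yule-Walker system G_k phi = r_k where
  (G_k)_{ij} = rho(|i - j|), (r_k)_i = rho(i), i,j = 1..k.
Equivalently, Durbin-Levinson gives phi_{kk} iteratively:
  phi_{11} = rho(1)
  phi_{kk} = [rho(k) - sum_{j=1..k-1} phi_{k-1,j} rho(k-j)]
            / [1 - sum_{j=1..k-1} phi_{k-1,j} rho(j)],
  phi_{k,j} = phi_{k-1,j} - phi_{kk} phi_{k-1,k-j},  j = 1..k-1.
Step k = 1:
  phi_11 = rho(1) = 0.1813.
Step k = 2:
  phi_22 = [rho(2) - phi_11 rho(1)] / [1 - phi_11 rho(1)] = [0.3004 - (0.1813)(0.1813)] / [1 - (0.1813)(0.1813)]
         = 0.26753031 / 0.96713031 = 0.276623.
  Update: phi_21 = phi_11 - phi_22 phi_11 = 0.1813 - (0.276623)(0.1813) = 0.131148.
Step k = 3:
  phi_33 = [rho(3) - phi_21 rho(2) - phi_22 rho(1)] / [1 - phi_21 rho(1) - phi_22 rho(2)]
    numerator   = 0.6388 - (0.131148)(0.3004) - (0.276623)(0.1813) = 0.54925134
    denominator = 1 - (0.131148)(0.1813) - (0.276623)(0.3004) = 0.89312532
  phi_33 = 0.54925134 / 0.89312532 = 0.615.
Therefore phi_{33} = 0.6150.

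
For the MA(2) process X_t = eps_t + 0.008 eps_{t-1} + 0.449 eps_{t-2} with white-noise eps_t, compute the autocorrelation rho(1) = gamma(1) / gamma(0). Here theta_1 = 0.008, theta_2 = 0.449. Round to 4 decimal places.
\rho(1) = 0.0096

For an MA(q) process with theta_0 = 1, the autocovariance is
  gamma(k) = sigma^2 * sum_{i=0..q-k} theta_i * theta_{i+k},
and rho(k) = gamma(k) / gamma(0). Sigma^2 cancels.
  numerator   = (1)*(0.008) + (0.008)*(0.449) = 0.011592.
  denominator = (1)^2 + (0.008)^2 + (0.449)^2 = 1.201665.
  rho(1) = 0.011592 / 1.201665 = 0.0096.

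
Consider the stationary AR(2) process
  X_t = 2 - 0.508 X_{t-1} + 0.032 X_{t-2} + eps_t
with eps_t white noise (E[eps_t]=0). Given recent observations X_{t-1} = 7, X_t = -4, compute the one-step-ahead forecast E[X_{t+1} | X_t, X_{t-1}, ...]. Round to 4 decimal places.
E[X_{t+1} \mid \mathcal F_t] = 4.2560

For an AR(p) model X_t = c + sum_i phi_i X_{t-i} + eps_t, the
one-step-ahead conditional mean is
  E[X_{t+1} | X_t, ...] = c + sum_i phi_i X_{t+1-i}.
Substitute known values:
  E[X_{t+1} | ...] = 2 + (-0.508) * (-4) + (0.032) * (7)
                   = 4.2560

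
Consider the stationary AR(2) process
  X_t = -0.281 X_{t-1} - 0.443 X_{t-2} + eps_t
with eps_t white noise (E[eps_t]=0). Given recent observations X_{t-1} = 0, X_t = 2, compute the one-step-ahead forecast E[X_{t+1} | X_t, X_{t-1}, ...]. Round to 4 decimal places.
E[X_{t+1} \mid \mathcal F_t] = -0.5620

For an AR(p) model X_t = c + sum_i phi_i X_{t-i} + eps_t, the
one-step-ahead conditional mean is
  E[X_{t+1} | X_t, ...] = c + sum_i phi_i X_{t+1-i}.
Substitute known values:
  E[X_{t+1} | ...] = (-0.281) * (2) + (-0.443) * (0)
                   = -0.5620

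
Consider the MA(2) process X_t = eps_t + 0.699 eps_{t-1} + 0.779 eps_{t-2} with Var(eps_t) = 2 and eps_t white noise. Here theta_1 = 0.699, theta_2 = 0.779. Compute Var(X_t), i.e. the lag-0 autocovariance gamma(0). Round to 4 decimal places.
\gamma(0) = 4.1909

For an MA(q) process X_t = eps_t + sum_i theta_i eps_{t-i} with
Var(eps_t) = sigma^2, the variance is
  gamma(0) = sigma^2 * (1 + sum_i theta_i^2).
  sum_i theta_i^2 = (0.699)^2 + (0.779)^2 = 0.488601 + 0.606841 = 1.095442.
  gamma(0) = 2 * (1 + 1.095442) = 2 * 2.095442 = 4.190884, which rounds to 4.1909.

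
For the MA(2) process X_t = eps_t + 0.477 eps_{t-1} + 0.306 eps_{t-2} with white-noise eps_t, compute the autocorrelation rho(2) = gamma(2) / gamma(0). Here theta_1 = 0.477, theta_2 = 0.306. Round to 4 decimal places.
\rho(2) = 0.2316

For an MA(q) process with theta_0 = 1, the autocovariance is
  gamma(k) = sigma^2 * sum_{i=0..q-k} theta_i * theta_{i+k},
and rho(k) = gamma(k) / gamma(0). Sigma^2 cancels.
  numerator   = (1)*(0.306) = 0.306.
  denominator = (1)^2 + (0.477)^2 + (0.306)^2 = 1.321165.
  rho(2) = 0.306 / 1.321165 = 0.2316.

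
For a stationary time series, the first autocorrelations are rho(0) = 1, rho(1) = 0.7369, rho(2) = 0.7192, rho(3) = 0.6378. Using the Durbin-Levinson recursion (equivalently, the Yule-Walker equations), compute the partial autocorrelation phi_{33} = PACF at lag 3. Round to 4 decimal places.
\phi_{33} = 0.0721

The PACF at lag k is phi_{kk}, the last component of the solution
to the Yule-Walker system G_k phi = r_k where
  (G_k)_{ij} = rho(|i - j|), (r_k)_i = rho(i), i,j = 1..k.
Equivalently, Durbin-Levinson gives phi_{kk} iteratively:
  phi_{11} = rho(1)
  phi_{kk} = [rho(k) - sum_{j=1..k-1} phi_{k-1,j} rho(k-j)]
            / [1 - sum_{j=1..k-1} phi_{k-1,j} rho(j)],
  phi_{k,j} = phi_{k-1,j} - phi_{kk} phi_{k-1,k-j},  j = 1..k-1.
Step k = 1:
  phi_11 = rho(1) = 0.7369.
Step k = 2:
  phi_22 = [rho(2) - phi_11 rho(1)] / [1 - phi_11 rho(1)] = [0.7192 - (0.7369)(0.7369)] / [1 - (0.7369)(0.7369)]
         = 0.17617839 / 0.45697839 = 0.385529.
  Update: phi_21 = phi_11 - phi_22 phi_11 = 0.7369 - (0.385529)(0.7369) = 0.452804.
Step k = 3:
  phi_33 = [rho(3) - phi_21 rho(2) - phi_22 rho(1)] / [1 - phi_21 rho(1) - phi_22 rho(2)]
    numerator   = 0.6378 - (0.452804)(0.7192) - (0.385529)(0.7369) = 0.02804729
    denominator = 1 - (0.452804)(0.7369) - (0.385529)(0.7192) = 0.38905652
  phi_33 = 0.02804729 / 0.38905652 = 0.0721.
Therefore phi_{33} = 0.0721.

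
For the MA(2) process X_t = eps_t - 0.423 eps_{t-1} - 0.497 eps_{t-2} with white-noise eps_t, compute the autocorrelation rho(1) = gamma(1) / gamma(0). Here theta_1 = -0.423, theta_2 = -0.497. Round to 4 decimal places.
\rho(1) = -0.1492

For an MA(q) process with theta_0 = 1, the autocovariance is
  gamma(k) = sigma^2 * sum_{i=0..q-k} theta_i * theta_{i+k},
and rho(k) = gamma(k) / gamma(0). Sigma^2 cancels.
  numerator   = (1)*(-0.423) + (-0.423)*(-0.497) = -0.212769.
  denominator = (1)^2 + (-0.423)^2 + (-0.497)^2 = 1.425938.
  rho(1) = -0.212769 / 1.425938 = -0.1492.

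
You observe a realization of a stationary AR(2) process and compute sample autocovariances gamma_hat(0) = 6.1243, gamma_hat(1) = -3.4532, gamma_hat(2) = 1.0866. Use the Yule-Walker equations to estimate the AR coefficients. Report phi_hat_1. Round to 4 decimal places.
\hat\phi_{1} = -0.6800

The Yule-Walker equations for an AR(p) process read, in matrix form,
  Gamma_p phi = r_p,   with   (Gamma_p)_{ij} = gamma(|i - j|),
                       (r_p)_i = gamma(i),   i,j = 1..p.
Substitute the sample gammas (Toeplitz matrix and right-hand side of size 2):
  Gamma_p = [[6.1243, -3.4532], [-3.4532, 6.1243]]
  r_p     = [-3.4532, 1.0866]
Written out:
  6.1243 phi_1 - 3.4532 phi_2 = -3.4532
  -3.4532 phi_1 + 6.1243 phi_2 = 1.0866
Solve by Cramer's rule:
  det = gamma(0)^2 - gamma(1)^2 = (6.1243)^2 - (-3.4532)^2 = 37.50705049 - 11.92459024 = 25.58246025
  phi_hat_1 = [gamma(1) gamma(0) - gamma(1) gamma(2)] / det = [(-3.4532)(6.1243) - (-3.4532)(1.0866)] / 25.58246025 = -17.39618564 / 25.58246025 = -0.68
  phi_hat_2 = [gamma(0) gamma(2) - gamma(1)^2] / det = [(6.1243)(1.0866) - (-3.4532)^2] / 25.58246025 = -5.26992586 / 25.58246025 = -0.206
So phi_hat = [-0.6800, -0.2060].
Therefore phi_hat_1 = -0.6800.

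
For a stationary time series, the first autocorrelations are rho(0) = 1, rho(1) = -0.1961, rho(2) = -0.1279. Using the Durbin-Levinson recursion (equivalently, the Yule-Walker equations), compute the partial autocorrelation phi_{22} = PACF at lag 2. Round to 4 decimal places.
\phi_{22} = -0.1730

The PACF at lag k is phi_{kk}, the last component of the solution
to the Yule-Walker system G_k phi = r_k where
  (G_k)_{ij} = rho(|i - j|), (r_k)_i = rho(i), i,j = 1..k.
Equivalently, Durbin-Levinson gives phi_{kk} iteratively:
  phi_{11} = rho(1)
  phi_{kk} = [rho(k) - sum_{j=1..k-1} phi_{k-1,j} rho(k-j)]
            / [1 - sum_{j=1..k-1} phi_{k-1,j} rho(j)],
  phi_{k,j} = phi_{k-1,j} - phi_{kk} phi_{k-1,k-j},  j = 1..k-1.
Step k = 1:
  phi_11 = rho(1) = -0.1961.
Step k = 2:
  phi_22 = [rho(2) - phi_11 rho(1)] / [1 - phi_11 rho(1)] = [-0.1279 - (-0.1961)(-0.1961)] / [1 - (-0.1961)(-0.1961)]
         = -0.16635521 / 0.96154479 = -0.173.
Therefore phi_{22} = -0.1730.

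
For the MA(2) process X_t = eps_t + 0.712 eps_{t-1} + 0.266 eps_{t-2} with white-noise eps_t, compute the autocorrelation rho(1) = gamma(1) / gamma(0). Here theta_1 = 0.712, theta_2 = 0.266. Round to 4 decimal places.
\rho(1) = 0.5713

For an MA(q) process with theta_0 = 1, the autocovariance is
  gamma(k) = sigma^2 * sum_{i=0..q-k} theta_i * theta_{i+k},
and rho(k) = gamma(k) / gamma(0). Sigma^2 cancels.
  numerator   = (1)*(0.712) + (0.712)*(0.266) = 0.901392.
  denominator = (1)^2 + (0.712)^2 + (0.266)^2 = 1.5777.
  rho(1) = 0.901392 / 1.5777 = 0.5713.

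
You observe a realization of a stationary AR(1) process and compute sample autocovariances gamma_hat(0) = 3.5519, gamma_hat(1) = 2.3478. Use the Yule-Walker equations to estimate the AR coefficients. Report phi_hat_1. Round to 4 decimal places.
\hat\phi_{1} = 0.6610

The Yule-Walker equations for an AR(p) process read, in matrix form,
  Gamma_p phi = r_p,   with   (Gamma_p)_{ij} = gamma(|i - j|),
                       (r_p)_i = gamma(i),   i,j = 1..p.
Substitute the sample gammas (Toeplitz matrix and right-hand side of size 1):
  Gamma_p = [[3.5519]]
  r_p     = [2.3478]
With p = 1 this is the single equation gamma(0) phi_1 = gamma(1):
  phi_hat_1 = gamma(1) / gamma(0) = 2.3478 / 3.5519 = 0.6610.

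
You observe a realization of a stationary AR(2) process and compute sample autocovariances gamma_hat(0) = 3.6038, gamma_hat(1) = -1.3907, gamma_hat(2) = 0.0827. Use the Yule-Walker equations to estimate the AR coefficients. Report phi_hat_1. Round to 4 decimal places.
\hat\phi_{1} = -0.4430

The Yule-Walker equations for an AR(p) process read, in matrix form,
  Gamma_p phi = r_p,   with   (Gamma_p)_{ij} = gamma(|i - j|),
                       (r_p)_i = gamma(i),   i,j = 1..p.
Substitute the sample gammas (Toeplitz matrix and right-hand side of size 2):
  Gamma_p = [[3.6038, -1.3907], [-1.3907, 3.6038]]
  r_p     = [-1.3907, 0.0827]
Written out:
  3.6038 phi_1 - 1.3907 phi_2 = -1.3907
  -1.3907 phi_1 + 3.6038 phi_2 = 0.0827
Solve by Cramer's rule:
  det = gamma(0)^2 - gamma(1)^2 = (3.6038)^2 - (-1.3907)^2 = 12.98737444 - 1.93404649 = 11.05332795
  phi_hat_1 = [gamma(1) gamma(0) - gamma(1) gamma(2)] / det = [(-1.3907)(3.6038) - (-1.3907)(0.0827)] / 11.05332795 = -4.89679377 / 11.05332795 = -0.443
  phi_hat_2 = [gamma(0) gamma(2) - gamma(1)^2] / det = [(3.6038)(0.0827) - (-1.3907)^2] / 11.05332795 = -1.63601223 / 11.05332795 = -0.148
So phi_hat = [-0.4430, -0.1480].
Therefore phi_hat_1 = -0.4430.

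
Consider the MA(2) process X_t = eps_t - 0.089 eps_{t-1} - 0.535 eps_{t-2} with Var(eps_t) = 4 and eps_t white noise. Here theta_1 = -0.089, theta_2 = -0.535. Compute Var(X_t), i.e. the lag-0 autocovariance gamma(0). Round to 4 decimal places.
\gamma(0) = 5.1766

For an MA(q) process X_t = eps_t + sum_i theta_i eps_{t-i} with
Var(eps_t) = sigma^2, the variance is
  gamma(0) = sigma^2 * (1 + sum_i theta_i^2).
  sum_i theta_i^2 = (-0.089)^2 + (-0.535)^2 = 0.007921 + 0.286225 = 0.294146.
  gamma(0) = 4 * (1 + 0.294146) = 4 * 1.294146 = 5.176584, which rounds to 5.1766.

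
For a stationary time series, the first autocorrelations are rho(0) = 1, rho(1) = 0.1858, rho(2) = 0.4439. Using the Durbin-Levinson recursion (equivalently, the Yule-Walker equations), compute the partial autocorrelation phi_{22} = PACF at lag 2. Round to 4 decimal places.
\phi_{22} = 0.4240

The PACF at lag k is phi_{kk}, the last component of the solution
to the Yule-Walker system G_k phi = r_k where
  (G_k)_{ij} = rho(|i - j|), (r_k)_i = rho(i), i,j = 1..k.
Equivalently, Durbin-Levinson gives phi_{kk} iteratively:
  phi_{11} = rho(1)
  phi_{kk} = [rho(k) - sum_{j=1..k-1} phi_{k-1,j} rho(k-j)]
            / [1 - sum_{j=1..k-1} phi_{k-1,j} rho(j)],
  phi_{k,j} = phi_{k-1,j} - phi_{kk} phi_{k-1,k-j},  j = 1..k-1.
Step k = 1:
  phi_11 = rho(1) = 0.1858.
Step k = 2:
  phi_22 = [rho(2) - phi_11 rho(1)] / [1 - phi_11 rho(1)] = [0.4439 - (0.1858)(0.1858)] / [1 - (0.1858)(0.1858)]
         = 0.40937836 / 0.96547836 = 0.424.
Therefore phi_{22} = 0.4240.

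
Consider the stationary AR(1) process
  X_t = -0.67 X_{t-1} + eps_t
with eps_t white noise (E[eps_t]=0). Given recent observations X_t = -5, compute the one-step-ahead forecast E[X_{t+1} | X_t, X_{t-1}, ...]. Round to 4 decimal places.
E[X_{t+1} \mid \mathcal F_t] = 3.3500

For an AR(p) model X_t = c + sum_i phi_i X_{t-i} + eps_t, the
one-step-ahead conditional mean is
  E[X_{t+1} | X_t, ...] = c + sum_i phi_i X_{t+1-i}.
Substitute known values:
  E[X_{t+1} | ...] = (-0.67) * (-5)
                   = 3.3500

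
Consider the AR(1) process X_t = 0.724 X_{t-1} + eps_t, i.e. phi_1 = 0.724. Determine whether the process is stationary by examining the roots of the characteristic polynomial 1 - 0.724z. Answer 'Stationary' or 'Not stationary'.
\text{Stationary}

The AR(p) characteristic polynomial is P(z) = 1 - 0.724z.
Stationarity requires all roots to lie outside the unit circle, i.e. |z| > 1 for every root.
This is linear in z: 1 + (-0.724) z = 0  =>  z = -1/(-0.724) = 1.381215,  |z| = 1.381215.
Moduli of all roots: 1.3812.
All moduli strictly greater than 1? Yes.
Verdict: Stationary.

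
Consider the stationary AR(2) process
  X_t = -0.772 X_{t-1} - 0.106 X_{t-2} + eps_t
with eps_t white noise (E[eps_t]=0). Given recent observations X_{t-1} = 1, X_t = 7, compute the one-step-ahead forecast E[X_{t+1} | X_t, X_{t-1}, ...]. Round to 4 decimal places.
E[X_{t+1} \mid \mathcal F_t] = -5.5100

For an AR(p) model X_t = c + sum_i phi_i X_{t-i} + eps_t, the
one-step-ahead conditional mean is
  E[X_{t+1} | X_t, ...] = c + sum_i phi_i X_{t+1-i}.
Substitute known values:
  E[X_{t+1} | ...] = (-0.772) * (7) + (-0.106) * (1)
                   = -5.5100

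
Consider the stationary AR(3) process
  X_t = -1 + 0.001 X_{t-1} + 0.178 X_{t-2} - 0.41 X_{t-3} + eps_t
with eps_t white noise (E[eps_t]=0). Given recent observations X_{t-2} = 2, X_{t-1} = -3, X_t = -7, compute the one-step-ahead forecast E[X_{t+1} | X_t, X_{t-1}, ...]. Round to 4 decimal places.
E[X_{t+1} \mid \mathcal F_t] = -2.3610

For an AR(p) model X_t = c + sum_i phi_i X_{t-i} + eps_t, the
one-step-ahead conditional mean is
  E[X_{t+1} | X_t, ...] = c + sum_i phi_i X_{t+1-i}.
Substitute known values:
  E[X_{t+1} | ...] = -1 + (0.001) * (-7) + (0.178) * (-3) + (-0.41) * (2)
                   = -2.3610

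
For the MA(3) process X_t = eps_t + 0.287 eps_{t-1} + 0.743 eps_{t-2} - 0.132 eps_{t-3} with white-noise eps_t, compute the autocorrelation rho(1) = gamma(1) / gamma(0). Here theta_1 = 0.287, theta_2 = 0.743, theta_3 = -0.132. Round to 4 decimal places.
\rho(1) = 0.2435

For an MA(q) process with theta_0 = 1, the autocovariance is
  gamma(k) = sigma^2 * sum_{i=0..q-k} theta_i * theta_{i+k},
and rho(k) = gamma(k) / gamma(0). Sigma^2 cancels.
  numerator   = (1)*(0.287) + (0.287)*(0.743) + (0.743)*(-0.132) = 0.402165.
  denominator = (1)^2 + (0.287)^2 + (0.743)^2 + (-0.132)^2 = 1.651842.
  rho(1) = 0.402165 / 1.651842 = 0.2435.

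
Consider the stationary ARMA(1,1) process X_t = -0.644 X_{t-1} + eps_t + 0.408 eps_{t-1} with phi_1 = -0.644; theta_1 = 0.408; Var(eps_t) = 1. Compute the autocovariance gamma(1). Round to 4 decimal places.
\gamma(1) = -0.2973

Multiply the model equation by X_{t-k} and take expectations. With theta_0 = psi_0 = 1 and psi_j the MA(infinity) weights, this gives
  gamma(k) - sum_i phi_i gamma(k-i) = c_k,
  c_k = sigma^2 * sum_{j=k..q} theta_j psi_{j-k}   (c_k = 0 for k > q),
using gamma(-m) = gamma(m).
psi-weights needed (psi_j = theta_j + sum_i phi_i psi_{j-i}):
  psi_1 = theta_1 + phi_1 = 0.408 + (-0.644) = -0.236
Right-hand sides:
  c_0 = sigma^2 (1 + theta_1 psi_1) = 1 * (1 + (0.408)(-0.236)) = 1 * 0.903712 = 0.903712
  c_1 = sigma^2 theta_1 = 1 * (0.408) = 0.408
  c_2 = 0
Equations for k = 0 and k = 1 (AR order 1):
  gamma(0) = phi_1 gamma(1) + c_0
  gamma(1) = phi_1 gamma(0) + c_1
Substituting the second into the first: gamma(0) (1 - phi_1^2) = c_0 + phi_1 c_1, so
  gamma(0) = (c_0 + phi_1 c_1) / (1 - phi_1^2) = (0.903712 + (-0.644)(0.408)) / (1 - (-0.644)^2) = 0.64096 / 0.585264 = 1.095164.
  gamma(1) = phi_1 gamma(0) + c_1 = (-0.644)(1.095164) + (0.408) = -0.297286.
Therefore gamma(1) = -0.2973 (to 4 decimal places).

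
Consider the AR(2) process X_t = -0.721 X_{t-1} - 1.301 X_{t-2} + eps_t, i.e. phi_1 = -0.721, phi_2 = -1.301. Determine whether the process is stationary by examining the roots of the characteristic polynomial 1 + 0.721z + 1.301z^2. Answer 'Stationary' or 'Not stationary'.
\text{Not stationary}

The AR(p) characteristic polynomial is P(z) = 1 + 0.721z + 1.301z^2.
Stationarity requires all roots to lie outside the unit circle, i.e. |z| > 1 for every root.
Set 1 + (0.721) z + (1.301) z^2 = 0, i.e. a z^2 + b z + c = 0 with a = 1.301, b = 0.721, c = 1.
Discriminant D = b^2 - 4ac = (0.721)^2 - 4*(1.301)*1 = 0.519841 - (5.204) = -4.684159.
D < 0, so the roots are the complex-conjugate pair z = (-b +/- i sqrt(-D)) / (2a) = -0.2771 +/- 0.8318i.
For a conjugate pair |z|^2 = z * conj(z) = (product of roots) = c/a = 1/(1.301) = 0.76864, so |z| = sqrt(0.76864) = 0.8767 for both roots.
Moduli of all roots: 0.8767, 0.8767.
All moduli strictly greater than 1? No.
Verdict: Not stationary.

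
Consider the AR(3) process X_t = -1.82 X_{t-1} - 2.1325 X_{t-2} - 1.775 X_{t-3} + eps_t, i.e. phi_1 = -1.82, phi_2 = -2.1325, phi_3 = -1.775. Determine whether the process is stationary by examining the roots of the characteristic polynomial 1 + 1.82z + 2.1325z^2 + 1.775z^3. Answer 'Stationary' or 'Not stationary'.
\text{Not stationary}

The AR(p) characteristic polynomial is P(z) = 1 + 1.82z + 2.1325z^2 + 1.775z^3.
Stationarity requires all roots to lie outside the unit circle, i.e. |z| > 1 for every root.
Degree 3: look for a simple real root z0 first, then factor out (1 - z/z0) and solve the remaining quadratic.
Testing z0 = -0.8: P(-0.8) = 1 + (1.82)(-0.8) + (2.1325)(-0.8)^2 + (1.775)(-0.8)^3
  = 1 + (-1.456) + (1.3648) + (-0.9088) = 0.  So z_0 = -0.8 is a root, |z_0| = 0.8.
Divide out the factor (1 + 1.25 z) = (1 - z/z0) (since 1/z0 = -1.25):
  P(z) = (1 + 1.25 z)(1 + (0.57) z + (1.42) z^2)
  [check: z-coef 0.57 - (-1.25) = 1.82; z^2-coef 1.42 - (-1.25)(0.57) = 2.1325; z^3-coef -(-1.25)(1.42) = 1.775.]
Remaining roots from the quadratic factor 1 + (0.57) z + (1.42) z^2:
  Set 1 + (0.57) z + (1.42) z^2 = 0, i.e. a z^2 + b z + c = 0 with a = 1.42, b = 0.57, c = 1.
  Discriminant D = b^2 - 4ac = (0.57)^2 - 4*(1.42)*1 = 0.3249 - (5.68) = -5.3551.
  D < 0, so the roots are the complex-conjugate pair z = (-b +/- i sqrt(-D)) / (2a) = -0.2007 +/- 0.8148i.
  For a conjugate pair |z|^2 = z * conj(z) = (product of roots) = c/a = 1/(1.42) = 0.704225, so |z| = sqrt(0.704225) = 0.8392 for both roots.
Moduli of all roots: 0.8000, 0.8392, 0.8392.
All moduli strictly greater than 1? No.
Verdict: Not stationary.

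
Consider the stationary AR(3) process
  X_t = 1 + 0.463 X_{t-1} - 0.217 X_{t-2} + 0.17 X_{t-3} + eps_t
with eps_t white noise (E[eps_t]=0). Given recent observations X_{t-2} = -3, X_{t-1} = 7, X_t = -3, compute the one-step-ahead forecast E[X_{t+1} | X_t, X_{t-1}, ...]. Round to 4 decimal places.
E[X_{t+1} \mid \mathcal F_t] = -2.4180

For an AR(p) model X_t = c + sum_i phi_i X_{t-i} + eps_t, the
one-step-ahead conditional mean is
  E[X_{t+1} | X_t, ...] = c + sum_i phi_i X_{t+1-i}.
Substitute known values:
  E[X_{t+1} | ...] = 1 + (0.463) * (-3) + (-0.217) * (7) + (0.17) * (-3)
                   = -2.4180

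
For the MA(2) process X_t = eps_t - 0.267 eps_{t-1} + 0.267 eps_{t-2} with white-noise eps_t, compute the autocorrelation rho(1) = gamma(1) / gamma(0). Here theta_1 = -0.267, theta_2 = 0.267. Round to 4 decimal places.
\rho(1) = -0.2961

For an MA(q) process with theta_0 = 1, the autocovariance is
  gamma(k) = sigma^2 * sum_{i=0..q-k} theta_i * theta_{i+k},
and rho(k) = gamma(k) / gamma(0). Sigma^2 cancels.
  numerator   = (1)*(-0.267) + (-0.267)*(0.267) = -0.338289.
  denominator = (1)^2 + (-0.267)^2 + (0.267)^2 = 1.142578.
  rho(1) = -0.338289 / 1.142578 = -0.2961.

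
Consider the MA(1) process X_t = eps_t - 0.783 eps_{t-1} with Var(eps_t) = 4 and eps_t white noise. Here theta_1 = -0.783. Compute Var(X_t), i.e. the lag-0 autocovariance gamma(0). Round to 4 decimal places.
\gamma(0) = 6.4524

For an MA(q) process X_t = eps_t + sum_i theta_i eps_{t-i} with
Var(eps_t) = sigma^2, the variance is
  gamma(0) = sigma^2 * (1 + sum_i theta_i^2).
  sum_i theta_i^2 = (-0.783)^2 = 0.613089.
  gamma(0) = 4 * (1 + 0.613089) = 4 * 1.613089 = 6.452356, which rounds to 6.4524.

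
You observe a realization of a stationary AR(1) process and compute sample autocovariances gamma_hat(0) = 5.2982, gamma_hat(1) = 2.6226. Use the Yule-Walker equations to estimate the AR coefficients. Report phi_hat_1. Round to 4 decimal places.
\hat\phi_{1} = 0.4950

The Yule-Walker equations for an AR(p) process read, in matrix form,
  Gamma_p phi = r_p,   with   (Gamma_p)_{ij} = gamma(|i - j|),
                       (r_p)_i = gamma(i),   i,j = 1..p.
Substitute the sample gammas (Toeplitz matrix and right-hand side of size 1):
  Gamma_p = [[5.2982]]
  r_p     = [2.6226]
With p = 1 this is the single equation gamma(0) phi_1 = gamma(1):
  phi_hat_1 = gamma(1) / gamma(0) = 2.6226 / 5.2982 = 0.4950.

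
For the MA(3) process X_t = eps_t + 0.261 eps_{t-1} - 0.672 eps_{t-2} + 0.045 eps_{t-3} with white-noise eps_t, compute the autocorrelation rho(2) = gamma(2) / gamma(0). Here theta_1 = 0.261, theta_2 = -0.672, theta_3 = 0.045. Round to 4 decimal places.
\rho(2) = -0.4339

For an MA(q) process with theta_0 = 1, the autocovariance is
  gamma(k) = sigma^2 * sum_{i=0..q-k} theta_i * theta_{i+k},
and rho(k) = gamma(k) / gamma(0). Sigma^2 cancels.
  numerator   = (1)*(-0.672) + (0.261)*(0.045) = -0.660255.
  denominator = (1)^2 + (0.261)^2 + (-0.672)^2 + (0.045)^2 = 1.52173.
  rho(2) = -0.660255 / 1.52173 = -0.4339.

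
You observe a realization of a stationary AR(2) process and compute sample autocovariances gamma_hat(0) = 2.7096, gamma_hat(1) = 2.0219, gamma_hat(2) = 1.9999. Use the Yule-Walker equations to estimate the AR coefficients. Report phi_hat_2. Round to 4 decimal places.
\hat\phi_{2} = 0.4090

The Yule-Walker equations for an AR(p) process read, in matrix form,
  Gamma_p phi = r_p,   with   (Gamma_p)_{ij} = gamma(|i - j|),
                       (r_p)_i = gamma(i),   i,j = 1..p.
Substitute the sample gammas (Toeplitz matrix and right-hand side of size 2):
  Gamma_p = [[2.7096, 2.0219], [2.0219, 2.7096]]
  r_p     = [2.0219, 1.9999]
Written out:
  2.7096 phi_1 + 2.0219 phi_2 = 2.0219
  2.0219 phi_1 + 2.7096 phi_2 = 1.9999
Solve by Cramer's rule:
  det = gamma(0)^2 - gamma(1)^2 = (2.7096)^2 - (2.0219)^2 = 7.34193216 - 4.08807961 = 3.25385255
  phi_hat_1 = [gamma(1) gamma(0) - gamma(1) gamma(2)] / det = [(2.0219)(2.7096) - (2.0219)(1.9999)] / 3.25385255 = 1.43494243 / 3.25385255 = 0.441
  phi_hat_2 = [gamma(0) gamma(2) - gamma(1)^2] / det = [(2.7096)(1.9999) - (2.0219)^2] / 3.25385255 = 1.33084943 / 3.25385255 = 0.409
So phi_hat = [0.4410, 0.4090].
Therefore phi_hat_2 = 0.4090.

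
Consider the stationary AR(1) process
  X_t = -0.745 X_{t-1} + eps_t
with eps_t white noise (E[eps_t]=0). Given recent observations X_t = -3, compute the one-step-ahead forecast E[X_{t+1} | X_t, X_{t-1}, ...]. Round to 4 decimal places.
E[X_{t+1} \mid \mathcal F_t] = 2.2350

For an AR(p) model X_t = c + sum_i phi_i X_{t-i} + eps_t, the
one-step-ahead conditional mean is
  E[X_{t+1} | X_t, ...] = c + sum_i phi_i X_{t+1-i}.
Substitute known values:
  E[X_{t+1} | ...] = (-0.745) * (-3)
                   = 2.2350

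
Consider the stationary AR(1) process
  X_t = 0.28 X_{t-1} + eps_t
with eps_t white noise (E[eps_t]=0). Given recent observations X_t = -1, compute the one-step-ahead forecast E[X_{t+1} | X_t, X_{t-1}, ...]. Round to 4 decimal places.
E[X_{t+1} \mid \mathcal F_t] = -0.2800

For an AR(p) model X_t = c + sum_i phi_i X_{t-i} + eps_t, the
one-step-ahead conditional mean is
  E[X_{t+1} | X_t, ...] = c + sum_i phi_i X_{t+1-i}.
Substitute known values:
  E[X_{t+1} | ...] = (0.28) * (-1)
                   = -0.2800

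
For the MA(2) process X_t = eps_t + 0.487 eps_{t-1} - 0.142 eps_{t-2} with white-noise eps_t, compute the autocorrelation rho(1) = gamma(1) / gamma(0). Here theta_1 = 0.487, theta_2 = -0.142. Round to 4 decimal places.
\rho(1) = 0.3323

For an MA(q) process with theta_0 = 1, the autocovariance is
  gamma(k) = sigma^2 * sum_{i=0..q-k} theta_i * theta_{i+k},
and rho(k) = gamma(k) / gamma(0). Sigma^2 cancels.
  numerator   = (1)*(0.487) + (0.487)*(-0.142) = 0.417846.
  denominator = (1)^2 + (0.487)^2 + (-0.142)^2 = 1.257333.
  rho(1) = 0.417846 / 1.257333 = 0.3323.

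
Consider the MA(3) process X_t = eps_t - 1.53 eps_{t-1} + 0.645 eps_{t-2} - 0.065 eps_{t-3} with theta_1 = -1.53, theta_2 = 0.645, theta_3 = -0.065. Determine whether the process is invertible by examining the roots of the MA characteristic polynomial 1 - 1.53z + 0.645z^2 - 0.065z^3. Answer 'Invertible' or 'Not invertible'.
\text{Invertible}

The MA(q) characteristic polynomial is P(z) = 1 - 1.53z + 0.645z^2 - 0.065z^3.
Invertibility requires all roots to lie outside the unit circle, i.e. |z| > 1 for every root.
Degree 3: look for a simple real root z0 first, then factor out (1 - z/z0) and solve the remaining quadratic.
Testing z0 = 2: P(2) = 1 + (-1.53)(2) + (0.645)(2)^2 + (-0.065)(2)^3
  = 1 + (-3.06) + (2.58) + (-0.52) = 0.  So z_0 = 2 is a root, |z_0| = 2.
Divide out the factor (1 - 0.5 z) = (1 - z/z0) (since 1/z0 = 0.5):
  P(z) = (1 - 0.5 z)(1 + (-1.03) z + (0.13) z^2)
  [check: z-coef -1.03 - (0.5) = -1.53; z^2-coef 0.13 - (0.5)(-1.03) = 0.645; z^3-coef -(0.5)(0.13) = -0.065.]
Remaining roots from the quadratic factor 1 + (-1.03) z + (0.13) z^2:
  Set 1 + (-1.03) z + (0.13) z^2 = 0, i.e. a z^2 + b z + c = 0 with a = 0.13, b = -1.03, c = 1.
  Discriminant D = b^2 - 4ac = (-1.03)^2 - 4*(0.13)*1 = 1.0609 - (0.52) = 0.5409.
  D >= 0, so the roots are real: z = (-b +/- sqrt(D)) / (2a) = (1.03 +/- 0.735459) / (0.26).
    z_1 = (1.03 + 0.735459) / (0.26) = 6.7902,   |z_1| = 6.7902.
    z_2 = (1.03 - 0.735459) / (0.26) = 1.1328,   |z_2| = 1.1328.
Moduli of all roots: 2.0000, 6.7902, 1.1328.
All moduli strictly greater than 1? Yes.
Verdict: Invertible.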